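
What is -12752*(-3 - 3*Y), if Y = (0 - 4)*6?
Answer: -879888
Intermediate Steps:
Y = -24 (Y = -4*6 = -24)
-12752*(-3 - 3*Y) = -12752*(-3 - 3*(-24)) = -12752*(-3 + 72) = -12752*69 = -879888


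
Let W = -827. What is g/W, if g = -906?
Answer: 906/827 ≈ 1.0955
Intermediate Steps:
g/W = -906/(-827) = -906*(-1/827) = 906/827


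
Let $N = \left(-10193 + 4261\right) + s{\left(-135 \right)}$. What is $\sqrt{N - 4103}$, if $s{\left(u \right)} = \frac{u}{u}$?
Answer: $i \sqrt{10034} \approx 100.17 i$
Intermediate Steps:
$s{\left(u \right)} = 1$
$N = -5931$ ($N = \left(-10193 + 4261\right) + 1 = -5932 + 1 = -5931$)
$\sqrt{N - 4103} = \sqrt{-5931 - 4103} = \sqrt{-10034} = i \sqrt{10034}$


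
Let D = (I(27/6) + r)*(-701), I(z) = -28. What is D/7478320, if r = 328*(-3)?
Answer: 177353/1869580 ≈ 0.094862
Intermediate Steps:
r = -984
D = 709412 (D = (-28 - 984)*(-701) = -1012*(-701) = 709412)
D/7478320 = 709412/7478320 = 709412*(1/7478320) = 177353/1869580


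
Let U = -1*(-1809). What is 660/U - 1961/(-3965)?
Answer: 2054783/2390895 ≈ 0.85942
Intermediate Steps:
U = 1809
660/U - 1961/(-3965) = 660/1809 - 1961/(-3965) = 660*(1/1809) - 1961*(-1/3965) = 220/603 + 1961/3965 = 2054783/2390895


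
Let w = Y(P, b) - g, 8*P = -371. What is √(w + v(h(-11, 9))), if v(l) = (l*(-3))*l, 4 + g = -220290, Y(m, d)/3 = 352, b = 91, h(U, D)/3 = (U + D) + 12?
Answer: 5*√8746 ≈ 467.60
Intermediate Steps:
P = -371/8 (P = (⅛)*(-371) = -371/8 ≈ -46.375)
h(U, D) = 36 + 3*D + 3*U (h(U, D) = 3*((U + D) + 12) = 3*((D + U) + 12) = 3*(12 + D + U) = 36 + 3*D + 3*U)
Y(m, d) = 1056 (Y(m, d) = 3*352 = 1056)
g = -220294 (g = -4 - 220290 = -220294)
v(l) = -3*l² (v(l) = (-3*l)*l = -3*l²)
w = 221350 (w = 1056 - 1*(-220294) = 1056 + 220294 = 221350)
√(w + v(h(-11, 9))) = √(221350 - 3*(36 + 3*9 + 3*(-11))²) = √(221350 - 3*(36 + 27 - 33)²) = √(221350 - 3*30²) = √(221350 - 3*900) = √(221350 - 2700) = √218650 = 5*√8746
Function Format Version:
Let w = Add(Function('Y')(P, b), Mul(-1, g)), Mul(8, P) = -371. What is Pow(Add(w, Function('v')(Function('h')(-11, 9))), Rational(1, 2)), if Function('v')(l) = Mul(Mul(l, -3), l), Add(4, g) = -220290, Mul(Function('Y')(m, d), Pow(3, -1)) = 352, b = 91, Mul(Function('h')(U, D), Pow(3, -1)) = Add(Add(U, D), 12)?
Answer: Mul(5, Pow(8746, Rational(1, 2))) ≈ 467.60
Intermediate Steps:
P = Rational(-371, 8) (P = Mul(Rational(1, 8), -371) = Rational(-371, 8) ≈ -46.375)
Function('h')(U, D) = Add(36, Mul(3, D), Mul(3, U)) (Function('h')(U, D) = Mul(3, Add(Add(U, D), 12)) = Mul(3, Add(Add(D, U), 12)) = Mul(3, Add(12, D, U)) = Add(36, Mul(3, D), Mul(3, U)))
Function('Y')(m, d) = 1056 (Function('Y')(m, d) = Mul(3, 352) = 1056)
g = -220294 (g = Add(-4, -220290) = -220294)
Function('v')(l) = Mul(-3, Pow(l, 2)) (Function('v')(l) = Mul(Mul(-3, l), l) = Mul(-3, Pow(l, 2)))
w = 221350 (w = Add(1056, Mul(-1, -220294)) = Add(1056, 220294) = 221350)
Pow(Add(w, Function('v')(Function('h')(-11, 9))), Rational(1, 2)) = Pow(Add(221350, Mul(-3, Pow(Add(36, Mul(3, 9), Mul(3, -11)), 2))), Rational(1, 2)) = Pow(Add(221350, Mul(-3, Pow(Add(36, 27, -33), 2))), Rational(1, 2)) = Pow(Add(221350, Mul(-3, Pow(30, 2))), Rational(1, 2)) = Pow(Add(221350, Mul(-3, 900)), Rational(1, 2)) = Pow(Add(221350, -2700), Rational(1, 2)) = Pow(218650, Rational(1, 2)) = Mul(5, Pow(8746, Rational(1, 2)))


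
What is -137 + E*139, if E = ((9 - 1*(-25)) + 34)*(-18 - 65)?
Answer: -784653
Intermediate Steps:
E = -5644 (E = ((9 + 25) + 34)*(-83) = (34 + 34)*(-83) = 68*(-83) = -5644)
-137 + E*139 = -137 - 5644*139 = -137 - 784516 = -784653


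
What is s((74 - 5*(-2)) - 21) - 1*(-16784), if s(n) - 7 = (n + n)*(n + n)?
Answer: 32667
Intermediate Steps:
s(n) = 7 + 4*n² (s(n) = 7 + (n + n)*(n + n) = 7 + (2*n)*(2*n) = 7 + 4*n²)
s((74 - 5*(-2)) - 21) - 1*(-16784) = (7 + 4*((74 - 5*(-2)) - 21)²) - 1*(-16784) = (7 + 4*((74 + 10) - 21)²) + 16784 = (7 + 4*(84 - 21)²) + 16784 = (7 + 4*63²) + 16784 = (7 + 4*3969) + 16784 = (7 + 15876) + 16784 = 15883 + 16784 = 32667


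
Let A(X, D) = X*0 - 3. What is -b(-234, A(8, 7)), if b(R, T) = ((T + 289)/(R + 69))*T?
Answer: -26/5 ≈ -5.2000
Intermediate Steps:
A(X, D) = -3 (A(X, D) = 0 - 3 = -3)
b(R, T) = T*(289 + T)/(69 + R) (b(R, T) = ((289 + T)/(69 + R))*T = T*(289 + T)/(69 + R))
-b(-234, A(8, 7)) = -(-3)*(289 - 3)/(69 - 234) = -(-3)*286/(-165) = -(-3)*(-1)*286/165 = -1*26/5 = -26/5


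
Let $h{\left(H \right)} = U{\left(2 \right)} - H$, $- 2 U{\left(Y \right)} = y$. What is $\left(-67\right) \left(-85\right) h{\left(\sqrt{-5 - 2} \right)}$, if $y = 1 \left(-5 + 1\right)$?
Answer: $11390 - 5695 i \sqrt{7} \approx 11390.0 - 15068.0 i$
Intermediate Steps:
$y = -4$ ($y = 1 \left(-4\right) = -4$)
$U{\left(Y \right)} = 2$ ($U{\left(Y \right)} = \left(- \frac{1}{2}\right) \left(-4\right) = 2$)
$h{\left(H \right)} = 2 - H$
$\left(-67\right) \left(-85\right) h{\left(\sqrt{-5 - 2} \right)} = \left(-67\right) \left(-85\right) \left(2 - \sqrt{-5 - 2}\right) = 5695 \left(2 - \sqrt{-7}\right) = 5695 \left(2 - i \sqrt{7}\right) = 11390 - 5695 i \sqrt{7}$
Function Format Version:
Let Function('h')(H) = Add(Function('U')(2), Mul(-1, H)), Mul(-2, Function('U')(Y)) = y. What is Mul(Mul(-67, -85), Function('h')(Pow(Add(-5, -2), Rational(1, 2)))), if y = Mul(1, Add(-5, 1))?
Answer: Add(11390, Mul(-5695, I, Pow(7, Rational(1, 2)))) ≈ Add(11390., Mul(-15068., I))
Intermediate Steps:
y = -4 (y = Mul(1, -4) = -4)
Function('U')(Y) = 2 (Function('U')(Y) = Mul(Rational(-1, 2), -4) = 2)
Function('h')(H) = Add(2, Mul(-1, H))
Mul(Mul(-67, -85), Function('h')(Pow(Add(-5, -2), Rational(1, 2)))) = Mul(Mul(-67, -85), Add(2, Mul(-1, Pow(Add(-5, -2), Rational(1, 2))))) = Mul(5695, Add(2, Mul(-1, Pow(-7, Rational(1, 2))))) = Mul(5695, Add(2, Mul(-1, Mul(I, Pow(7, Rational(1, 2)))))) = Mul(5695, Add(2, Mul(-1, I, Pow(7, Rational(1, 2))))) = Add(11390, Mul(-5695, I, Pow(7, Rational(1, 2))))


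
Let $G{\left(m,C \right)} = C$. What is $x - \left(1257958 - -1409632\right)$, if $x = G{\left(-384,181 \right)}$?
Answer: $-2667409$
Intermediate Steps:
$x = 181$
$x - \left(1257958 - -1409632\right) = 181 - \left(1257958 - -1409632\right) = 181 - \left(1257958 + 1409632\right) = 181 - 2667590 = -2667409$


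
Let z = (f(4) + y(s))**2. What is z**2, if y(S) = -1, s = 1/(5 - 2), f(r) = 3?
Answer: 16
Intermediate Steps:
s = 1/3 ≈ 0.33333
z = 4 (z = (3 - 1)**2 = 2**2 = 4)
z**2 = 4**2 = 16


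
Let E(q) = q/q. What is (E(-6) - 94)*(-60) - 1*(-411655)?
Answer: 417235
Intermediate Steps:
E(q) = 1
(E(-6) - 94)*(-60) - 1*(-411655) = (1 - 94)*(-60) - 1*(-411655) = -93*(-60) + 411655 = 5580 + 411655 = 417235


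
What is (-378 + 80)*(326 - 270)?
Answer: -16688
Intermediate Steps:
(-378 + 80)*(326 - 270) = -298*56 = -16688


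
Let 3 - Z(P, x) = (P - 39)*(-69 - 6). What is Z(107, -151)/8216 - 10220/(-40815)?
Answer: 58449293/67067208 ≈ 0.87150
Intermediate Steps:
Z(P, x) = -2922 + 75*P (Z(P, x) = 3 - (P - 39)*(-69 - 6) = 3 - (-39 + P)*(-75) = 3 - (2925 - 75*P) = 3 + (-2925 + 75*P) = -2922 + 75*P)
Z(107, -151)/8216 - 10220/(-40815) = (-2922 + 75*107)/8216 - 10220/(-40815) = (-2922 + 8025)*(1/8216) - 10220*(-1/40815) = 5103*(1/8216) + 2044/8163 = 5103/8216 + 2044/8163 = 58449293/67067208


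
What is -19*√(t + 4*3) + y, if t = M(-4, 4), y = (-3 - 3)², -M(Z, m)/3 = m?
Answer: 36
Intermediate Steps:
M(Z, m) = -3*m
y = 36 (y = (-6)² = 36)
t = -12 (t = -3*4 = -12)
-19*√(t + 4*3) + y = -19*√(-12 + 4*3) + 36 = -19*√(-12 + 12) + 36 = -19*√0 + 36 = -19*0 + 36 = 0 + 36 = 36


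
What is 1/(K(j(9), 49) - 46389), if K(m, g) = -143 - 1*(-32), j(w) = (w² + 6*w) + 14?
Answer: -1/46500 ≈ -2.1505e-5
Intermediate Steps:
j(w) = 14 + w² + 6*w
K(m, g) = -111 (K(m, g) = -143 + 32 = -111)
1/(K(j(9), 49) - 46389) = 1/(-111 - 46389) = 1/(-46500) = -1/46500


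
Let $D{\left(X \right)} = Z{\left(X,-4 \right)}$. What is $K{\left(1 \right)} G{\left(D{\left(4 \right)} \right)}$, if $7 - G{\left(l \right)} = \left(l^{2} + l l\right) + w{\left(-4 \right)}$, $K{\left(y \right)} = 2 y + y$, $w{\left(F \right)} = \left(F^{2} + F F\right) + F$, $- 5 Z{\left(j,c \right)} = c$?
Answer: $- \frac{1671}{25} \approx -66.84$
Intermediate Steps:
$Z{\left(j,c \right)} = - \frac{c}{5}$
$w{\left(F \right)} = F + 2 F^{2}$ ($w{\left(F \right)} = \left(F^{2} + F^{2}\right) + F = 2 F^{2} + F = F + 2 F^{2}$)
$D{\left(X \right)} = \frac{4}{5}$ ($D{\left(X \right)} = \left(- \frac{1}{5}\right) \left(-4\right) = \frac{4}{5}$)
$K{\left(y \right)} = 3 y$
$G{\left(l \right)} = -21 - 2 l^{2}$ ($G{\left(l \right)} = 7 - \left(\left(l^{2} + l l\right) - 4 \left(1 + 2 \left(-4\right)\right)\right) = 7 - \left(\left(l^{2} + l^{2}\right) - 4 \left(1 - 8\right)\right) = 7 - \left(2 l^{2} - -28\right) = 7 - \left(2 l^{2} + 28\right) = 7 - \left(28 + 2 l^{2}\right) = -21 - 2 l^{2}$)
$K{\left(1 \right)} G{\left(D{\left(4 \right)} \right)} = 3 \cdot 1 \left(-21 - 2 \left(\frac{4}{5}\right)^{2}\right) = 3 \left(-21 - \frac{32}{25}\right) = 3 \left(- \frac{557}{25}\right) = - \frac{1671}{25}$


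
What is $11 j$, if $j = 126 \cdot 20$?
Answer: $27720$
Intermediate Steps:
$j = 2520$
$11 j = 11 \cdot 2520 = 27720$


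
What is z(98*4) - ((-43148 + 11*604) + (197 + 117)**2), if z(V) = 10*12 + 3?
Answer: -61969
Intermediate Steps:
z(V) = 123 (z(V) = 120 + 3 = 123)
z(98*4) - ((-43148 + 11*604) + (197 + 117)**2) = 123 - ((-43148 + 11*604) + (197 + 117)**2) = 123 - ((-43148 + 6644) + 314**2) = 123 - (-36504 + 98596) = 123 - 1*62092 = 123 - 62092 = -61969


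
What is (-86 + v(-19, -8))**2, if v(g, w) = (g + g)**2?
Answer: 1844164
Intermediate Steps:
v(g, w) = 4*g**2 (v(g, w) = (2*g)**2 = 4*g**2)
(-86 + v(-19, -8))**2 = (-86 + 4*(-19)**2)**2 = (-86 + 4*361)**2 = (-86 + 1444)**2 = 1358**2 = 1844164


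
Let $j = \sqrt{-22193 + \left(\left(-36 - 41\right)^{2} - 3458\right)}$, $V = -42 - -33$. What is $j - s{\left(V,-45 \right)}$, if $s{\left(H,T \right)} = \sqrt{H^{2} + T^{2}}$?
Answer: $- 9 \sqrt{26} + i \sqrt{19722} \approx -45.891 + 140.44 i$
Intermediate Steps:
$V = -9$ ($V = -42 + 33 = -9$)
$j = i \sqrt{19722}$ ($j = \sqrt{-22193 - \left(3458 - \left(-77\right)^{2}\right)} = \sqrt{-22193 + \left(5929 - 3458\right)} = \sqrt{-22193 + 2471} = \sqrt{-19722} = i \sqrt{19722} \approx 140.44 i$)
$j - s{\left(V,-45 \right)} = i \sqrt{19722} - \sqrt{\left(-9\right)^{2} + \left(-45\right)^{2}} = i \sqrt{19722} - \sqrt{81 + 2025} = i \sqrt{19722} - \sqrt{2106} = i \sqrt{19722} - 9 \sqrt{26} = - 9 \sqrt{26} + i \sqrt{19722}$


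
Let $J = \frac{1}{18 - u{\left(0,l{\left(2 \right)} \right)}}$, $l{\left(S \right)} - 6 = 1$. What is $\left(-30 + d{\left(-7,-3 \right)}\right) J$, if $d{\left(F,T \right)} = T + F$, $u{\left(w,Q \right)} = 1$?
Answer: $- \frac{40}{17} \approx -2.3529$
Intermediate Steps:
$l{\left(S \right)} = 7$ ($l{\left(S \right)} = 6 + 1 = 7$)
$d{\left(F,T \right)} = F + T$
$J = \frac{1}{17}$ ($J = \frac{1}{18 - 1} = \frac{1}{17} \approx 0.058824$)
$\left(-30 + d{\left(-7,-3 \right)}\right) J = \left(-30 - 10\right) \frac{1}{17} = \left(-40\right) \frac{1}{17} = - \frac{40}{17}$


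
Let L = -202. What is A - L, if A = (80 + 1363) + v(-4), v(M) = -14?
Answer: 1631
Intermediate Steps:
A = 1429 (A = (80 + 1363) - 14 = 1443 - 14 = 1429)
A - L = 1429 - 1*(-202) = 1429 + 202 = 1631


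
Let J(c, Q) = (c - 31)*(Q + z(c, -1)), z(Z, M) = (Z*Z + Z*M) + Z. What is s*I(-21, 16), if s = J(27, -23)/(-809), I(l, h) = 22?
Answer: 62128/809 ≈ 76.796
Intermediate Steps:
z(Z, M) = Z + Z² + M*Z (z(Z, M) = (Z² + M*Z) + Z = Z + Z² + M*Z)
J(c, Q) = (-31 + c)*(Q + c²) (J(c, Q) = (c - 31)*(Q + c*(1 - 1 + c)) = (-31 + c)*(Q + c*c) = (-31 + c)*(Q + c²))
s = 2824/809 (s = (27³ - 31*(-23) - 31*27² - 23*27)/(-809) = (19683 + 713 - 31*729 - 621)*(-1/809) = (19683 + 713 - 22599 - 621)*(-1/809) = -2824*(-1/809) = 2824/809 ≈ 3.4907)
s*I(-21, 16) = (2824/809)*22 = 62128/809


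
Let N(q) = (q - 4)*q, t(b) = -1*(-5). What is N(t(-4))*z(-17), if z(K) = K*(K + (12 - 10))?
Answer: 1275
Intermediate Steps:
t(b) = 5
z(K) = K*(2 + K) (z(K) = K*(K + 2) = K*(2 + K))
N(q) = q*(-4 + q) (N(q) = (-4 + q)*q = q*(-4 + q))
N(t(-4))*z(-17) = (5*(-4 + 5))*(-17*(2 - 17)) = (5*1)*(-17*(-15)) = 5*255 = 1275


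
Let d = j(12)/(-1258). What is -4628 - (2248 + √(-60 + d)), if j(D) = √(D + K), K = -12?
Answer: -6876 - 2*I*√15 ≈ -6876.0 - 7.746*I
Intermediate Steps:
j(D) = √(-12 + D) (j(D) = √(D - 12) = √(-12 + D))
d = 0 (d = √(-12 + 12)/(-1258) = √0*(-1/1258) = 0*(-1/1258) = 0)
-4628 - (2248 + √(-60 + d)) = -4628 - (2248 + √(-60 + 0)) = -4628 - (2248 + √(-60)) = -4628 - (2248 + 2*I*√15) = -4628 + (-2248 - 2*I*√15) = -6876 - 2*I*√15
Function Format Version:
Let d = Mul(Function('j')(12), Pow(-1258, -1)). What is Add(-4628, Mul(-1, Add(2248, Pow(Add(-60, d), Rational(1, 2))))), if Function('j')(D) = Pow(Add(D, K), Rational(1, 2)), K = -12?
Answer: Add(-6876, Mul(-2, I, Pow(15, Rational(1, 2)))) ≈ Add(-6876.0, Mul(-7.7460, I))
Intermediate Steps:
Function('j')(D) = Pow(Add(-12, D), Rational(1, 2)) (Function('j')(D) = Pow(Add(D, -12), Rational(1, 2)) = Pow(Add(-12, D), Rational(1, 2)))
d = 0 (d = Mul(Pow(Add(-12, 12), Rational(1, 2)), Pow(-1258, -1)) = Mul(Pow(0, Rational(1, 2)), Rational(-1, 1258)) = Mul(0, Rational(-1, 1258)) = 0)
Add(-4628, Mul(-1, Add(2248, Pow(Add(-60, d), Rational(1, 2))))) = Add(-4628, Mul(-1, Add(2248, Pow(Add(-60, 0), Rational(1, 2))))) = Add(-4628, Mul(-1, Add(2248, Pow(-60, Rational(1, 2))))) = Add(-4628, Mul(-1, Add(2248, Mul(2, I, Pow(15, Rational(1, 2)))))) = Add(-4628, Add(-2248, Mul(-2, I, Pow(15, Rational(1, 2))))) = Add(-6876, Mul(-2, I, Pow(15, Rational(1, 2))))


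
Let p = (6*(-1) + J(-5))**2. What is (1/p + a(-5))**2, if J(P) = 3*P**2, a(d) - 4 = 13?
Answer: 6550959844/22667121 ≈ 289.01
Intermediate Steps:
a(d) = 17 (a(d) = 4 + 13 = 17)
p = 4761 (p = (6*(-1) + 3*(-5)**2)**2 = (-6 + 3*25)**2 = (-6 + 75)**2 = 69**2 = 4761)
(1/p + a(-5))**2 = (1/4761 + 17)**2 = (80938/4761)**2 = 6550959844/22667121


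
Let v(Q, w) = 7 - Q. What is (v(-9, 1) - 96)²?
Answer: 6400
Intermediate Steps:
(v(-9, 1) - 96)² = ((7 - 1*(-9)) - 96)² = ((7 + 9) - 96)² = (16 - 96)² = (-80)² = 6400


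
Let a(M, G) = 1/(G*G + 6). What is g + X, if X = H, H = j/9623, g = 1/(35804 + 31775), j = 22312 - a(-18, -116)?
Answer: 20298437964623/8754509796254 ≈ 2.3186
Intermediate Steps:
a(M, G) = 1/(6 + G²) (a(M, G) = 1/(G² + 6) = 1/(6 + G²))
j = 300364143/13462 (j = 22312 - 1/(6 + (-116)²) = 22312 - 1/(6 + 13456) = 22312 - 1/13462 = 300364143/13462 ≈ 22312.)
g = 1/67579 ≈ 1.4797e-5
H = 300364143/129544826 (H = (300364143/13462)/9623 = (300364143/13462)*(1/9623) = 300364143/129544826 ≈ 2.3186)
X = 300364143/129544826 ≈ 2.3186
g + X = 1/67579 + 300364143/129544826 = 20298437964623/8754509796254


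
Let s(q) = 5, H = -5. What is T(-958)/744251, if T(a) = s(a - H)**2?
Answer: 25/744251 ≈ 3.3591e-5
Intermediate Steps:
T(a) = 25 (T(a) = 5**2 = 25)
T(-958)/744251 = 25/744251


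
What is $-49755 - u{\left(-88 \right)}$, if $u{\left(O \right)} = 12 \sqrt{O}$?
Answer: $-49755 - 24 i \sqrt{22} \approx -49755.0 - 112.57 i$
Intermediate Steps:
$-49755 - u{\left(-88 \right)} = -49755 - 12 \sqrt{-88} = -49755 - 12 \cdot 2 i \sqrt{22} = -49755 - 24 i \sqrt{22}$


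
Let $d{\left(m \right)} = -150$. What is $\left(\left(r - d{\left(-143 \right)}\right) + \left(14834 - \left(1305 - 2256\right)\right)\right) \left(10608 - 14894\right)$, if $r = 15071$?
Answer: $-132891716$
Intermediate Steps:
$\left(\left(r - d{\left(-143 \right)}\right) + \left(14834 - \left(1305 - 2256\right)\right)\right) \left(10608 - 14894\right) = \left(\left(15071 - -150\right) + \left(14834 - \left(1305 - 2256\right)\right)\right) \left(10608 - 14894\right) = \left(\left(15071 + 150\right) + \left(14834 - \left(1305 - 2256\right)\right)\right) \left(-4286\right) = \left(15221 + \left(14834 - -951\right)\right) \left(-4286\right) = \left(15221 + \left(14834 + 951\right)\right) \left(-4286\right) = \left(15221 + 15785\right) \left(-4286\right) = 31006 \left(-4286\right) = -132891716$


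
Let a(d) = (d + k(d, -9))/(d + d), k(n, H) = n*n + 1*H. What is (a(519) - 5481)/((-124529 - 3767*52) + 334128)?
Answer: -1806469/4745390 ≈ -0.38068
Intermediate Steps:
k(n, H) = H + n² (k(n, H) = n² + H = H + n²)
a(d) = (-9 + d + d²)/(2*d) (a(d) = (d + (-9 + d²))/(d + d) = (-9 + d + d²)/((2*d)) = (-9 + d + d²)*(1/(2*d)) = (-9 + d + d²)/(2*d))
(a(519) - 5481)/((-124529 - 3767*52) + 334128) = ((½)*(-9 + 519 + 519²)/519 - 5481)/((-124529 - 3767*52) + 334128) = ((½)*(1/519)*(-9 + 519 + 269361) - 5481)/((-124529 - 1*195884) + 334128) = ((½)*(1/519)*269871 - 5481)/((-124529 - 195884) + 334128) = (89957/346 - 5481)/(-320413 + 334128) = -1806469/346/13715 = -1806469/346*1/13715 = -1806469/4745390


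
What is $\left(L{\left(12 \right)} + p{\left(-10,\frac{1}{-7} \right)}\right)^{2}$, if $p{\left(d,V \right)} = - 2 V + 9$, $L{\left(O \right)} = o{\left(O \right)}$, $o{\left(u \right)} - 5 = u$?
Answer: $\frac{33856}{49} \approx 690.94$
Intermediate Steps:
$o{\left(u \right)} = 5 + u$
$L{\left(O \right)} = 5 + O$
$p{\left(d,V \right)} = 9 - 2 V$
$\left(L{\left(12 \right)} + p{\left(-10,\frac{1}{-7} \right)}\right)^{2} = \left(\left(5 + 12\right) + \left(9 - \frac{2}{-7}\right)\right)^{2} = \left(17 + \left(9 - - \frac{2}{7}\right)\right)^{2} = \left(17 + \left(9 + \frac{2}{7}\right)\right)^{2} = \left(17 + \frac{65}{7}\right)^{2} = \left(\frac{184}{7}\right)^{2} = \frac{33856}{49}$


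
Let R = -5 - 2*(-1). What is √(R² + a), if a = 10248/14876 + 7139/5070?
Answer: √23344600094070/1450410 ≈ 3.3312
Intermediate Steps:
a = 39539281/18855330 (a = 10248*(1/14876) + 7139*(1/5070) = 2562/3719 + 7139/5070 = 39539281/18855330 ≈ 2.0970)
R = -3 (R = -5 + 2 = -3)
√(R² + a) = √((-3)² + 39539281/18855330) = √(9 + 39539281/18855330) = √(209237251/18855330) = √23344600094070/1450410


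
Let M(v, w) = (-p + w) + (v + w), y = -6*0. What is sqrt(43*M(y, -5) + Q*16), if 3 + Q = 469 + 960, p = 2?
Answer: 10*sqrt(223) ≈ 149.33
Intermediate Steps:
y = 0
M(v, w) = -2 + v + 2*w (M(v, w) = (-1*2 + w) + (v + w) = (-2 + w) + (v + w) = -2 + v + 2*w)
Q = 1426 (Q = -3 + (469 + 960) = -3 + 1429 = 1426)
sqrt(43*M(y, -5) + Q*16) = sqrt(43*(-2 + 0 + 2*(-5)) + 1426*16) = sqrt(43*(-2 + 0 - 10) + 22816) = sqrt(43*(-12) + 22816) = sqrt(-516 + 22816) = sqrt(22300) = 10*sqrt(223)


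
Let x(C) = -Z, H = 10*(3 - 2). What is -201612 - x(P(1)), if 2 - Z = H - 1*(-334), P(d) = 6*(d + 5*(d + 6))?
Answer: -201954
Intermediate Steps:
H = 10 (H = 10*1 = 10)
P(d) = 180 + 36*d (P(d) = 6*(d + 5*(6 + d)) = 6*(d + (30 + 5*d)) = 6*(30 + 6*d) = 180 + 36*d)
Z = -342 (Z = 2 - (10 - 1*(-334)) = 2 - (10 + 334) = 2 - 1*344 = 2 - 344 = -342)
x(C) = 342 (x(C) = -1*(-342) = 342)
-201612 - x(P(1)) = -201612 - 1*342 = -201612 - 342 = -201954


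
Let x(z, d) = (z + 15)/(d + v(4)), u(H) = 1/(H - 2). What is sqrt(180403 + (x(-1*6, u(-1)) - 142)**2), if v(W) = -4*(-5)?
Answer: 2*sqrt(174430511)/59 ≈ 447.70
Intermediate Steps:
v(W) = 20
u(H) = 1/(-2 + H)
x(z, d) = (15 + z)/(20 + d) (x(z, d) = (z + 15)/(d + 20) = (15 + z)/(20 + d))
sqrt(180403 + (x(-1*6, u(-1)) - 142)**2) = sqrt(180403 + ((15 - 1*6)/(20 + 1/(-2 - 1)) - 142)**2) = sqrt(180403 + ((15 - 6)/(20 + 1/(-3)) - 142)**2) = sqrt(180403 + (9/(20 - 1/3) - 142)**2) = sqrt(180403 + (9/(59/3) - 142)**2) = sqrt(180403 + ((3/59)*9 - 142)**2) = sqrt(180403 + (27/59 - 142)**2) = sqrt(180403 + (-8351/59)**2) = sqrt(180403 + 69739201/3481) = sqrt(697722044/3481) = 2*sqrt(174430511)/59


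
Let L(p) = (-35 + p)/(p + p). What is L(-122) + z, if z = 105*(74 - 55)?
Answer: 486937/244 ≈ 1995.6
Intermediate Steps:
z = 1995 (z = 105*19 = 1995)
L(p) = (-35 + p)/(2*p) (L(p) = (-35 + p)/((2*p)) = (-35 + p)*(1/(2*p)) = (-35 + p)/(2*p))
L(-122) + z = (½)*(-35 - 122)/(-122) + 1995 = (½)*(-1/122)*(-157) + 1995 = 157/244 + 1995 = 486937/244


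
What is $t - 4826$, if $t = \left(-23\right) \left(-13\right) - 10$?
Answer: $-4537$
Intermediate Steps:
$t = 289$ ($t = 299 - 10 = 289$)
$t - 4826 = 289 - 4826 = -4537$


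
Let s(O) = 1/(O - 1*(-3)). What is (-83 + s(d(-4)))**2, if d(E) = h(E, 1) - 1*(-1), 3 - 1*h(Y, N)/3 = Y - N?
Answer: 5396329/784 ≈ 6883.1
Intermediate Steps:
h(Y, N) = 9 - 3*Y + 3*N (h(Y, N) = 9 - 3*(Y - N) = 9 + (-3*Y + 3*N) = 9 - 3*Y + 3*N)
d(E) = 13 - 3*E (d(E) = (9 - 3*E + 3*1) - 1*(-1) = (9 - 3*E + 3) + 1 = (12 - 3*E) + 1 = 13 - 3*E)
s(O) = 1/(3 + O) (s(O) = 1/(O + 3) = 1/(3 + O))
(-83 + s(d(-4)))**2 = (-83 + 1/(3 + (13 - 3*(-4))))**2 = (-83 + 1/(3 + (13 + 12)))**2 = (-83 + 1/(3 + 25))**2 = (-83 + 1/28)**2 = (-2323/28)**2 = 5396329/784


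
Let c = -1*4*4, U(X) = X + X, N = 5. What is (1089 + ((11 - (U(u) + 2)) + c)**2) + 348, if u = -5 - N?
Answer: 1606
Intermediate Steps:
u = -10 (u = -5 - 1*5 = -5 - 5 = -10)
U(X) = 2*X
c = -16 (c = -4*4 = -16)
(1089 + ((11 - (U(u) + 2)) + c)**2) + 348 = (1089 + ((11 - (2*(-10) + 2)) - 16)**2) + 348 = (1089 + ((11 - (-20 + 2)) - 16)**2) + 348 = (1089 + ((11 - 1*(-18)) - 16)**2) + 348 = (1089 + ((11 + 18) - 16)**2) + 348 = (1089 + (29 - 16)**2) + 348 = (1089 + 13**2) + 348 = (1089 + 169) + 348 = 1258 + 348 = 1606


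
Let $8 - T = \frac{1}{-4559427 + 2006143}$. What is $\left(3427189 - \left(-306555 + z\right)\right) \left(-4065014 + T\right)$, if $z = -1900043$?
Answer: $- \frac{58473721917398625261}{2553284} \approx -2.2901 \cdot 10^{13}$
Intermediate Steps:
$T = \frac{20426273}{2553284}$ ($T = 8 - \frac{1}{-4559427 + 2006143} = 8 - \frac{1}{-2553284} = 8 - - \frac{1}{2553284} = 8 + \frac{1}{2553284} = \frac{20426273}{2553284} \approx 8.0$)
$\left(3427189 - \left(-306555 + z\right)\right) \left(-4065014 + T\right) = \left(3427189 + \left(306555 - -1900043\right)\right) \left(-4065014 + \frac{20426273}{2553284}\right) = \left(3427189 + \left(306555 + 1900043\right)\right) \left(- \frac{10379114779703}{2553284}\right) = \left(3427189 + 2206598\right) \left(- \frac{10379114779703}{2553284}\right) = 5633787 \left(- \frac{10379114779703}{2553284}\right) = - \frac{58473721917398625261}{2553284}$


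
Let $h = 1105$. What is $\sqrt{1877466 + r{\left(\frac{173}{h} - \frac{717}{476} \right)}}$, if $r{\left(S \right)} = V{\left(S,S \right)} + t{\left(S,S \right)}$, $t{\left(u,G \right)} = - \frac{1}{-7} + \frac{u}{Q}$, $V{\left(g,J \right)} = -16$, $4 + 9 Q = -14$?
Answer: $\frac{\sqrt{1797252877617470}}{30940} \approx 1370.2$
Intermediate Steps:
$Q = -2$ ($Q = - \frac{4}{9} + \frac{1}{9} \left(-14\right) = - \frac{4}{9} - \frac{14}{9} = -2$)
$t{\left(u,G \right)} = \frac{1}{7} - \frac{u}{2}$ ($t{\left(u,G \right)} = - \frac{1}{-7} + \frac{u}{-2} = \left(-1\right) \left(- \frac{1}{7}\right) + u \left(- \frac{1}{2}\right) = \frac{1}{7} - \frac{u}{2}$)
$r{\left(S \right)} = - \frac{111}{7} - \frac{S}{2}$ ($r{\left(S \right)} = -16 - \left(- \frac{1}{7} + \frac{S}{2}\right) = - \frac{111}{7} - \frac{S}{2}$)
$\sqrt{1877466 + r{\left(\frac{173}{h} - \frac{717}{476} \right)}} = \sqrt{1877466 - \left(\frac{111}{7} + \frac{\frac{173}{1105} - \frac{717}{476}}{2}\right)} = \sqrt{1877466 - \frac{939479}{61880}} = \sqrt{\frac{116176656601}{61880}} = \frac{\sqrt{1797252877617470}}{30940}$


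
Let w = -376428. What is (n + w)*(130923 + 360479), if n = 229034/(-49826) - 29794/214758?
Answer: -5101500719121172360/27578691 ≈ -1.8498e+11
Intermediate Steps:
n = -12667849904/2675133027 (n = 229034*(-1/49826) - 29794*1/214758 = -114517/24913 - 14897/107379 = -12667849904/2675133027 ≈ -4.7354)
(n + w)*(130923 + 360479) = (-12667849904/2675133027 - 376428)*(130923 + 360479) = -1007007642937460/2675133027*491402 = -5101500719121172360/27578691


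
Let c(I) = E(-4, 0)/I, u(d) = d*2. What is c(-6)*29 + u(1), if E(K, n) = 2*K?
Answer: 122/3 ≈ 40.667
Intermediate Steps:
u(d) = 2*d
c(I) = -8/I (c(I) = (2*(-4))/I = -8/I)
c(-6)*29 + u(1) = -8/(-6)*29 + 2*1 = -8*(-⅙)*29 + 2 = (4/3)*29 + 2 = 116/3 + 2 = 122/3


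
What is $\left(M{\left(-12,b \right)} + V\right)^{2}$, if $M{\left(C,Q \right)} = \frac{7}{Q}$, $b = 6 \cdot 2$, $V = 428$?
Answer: $\frac{26450449}{144} \approx 1.8368 \cdot 10^{5}$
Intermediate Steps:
$b = 12$
$\left(M{\left(-12,b \right)} + V\right)^{2} = \left(\frac{7}{12} + 428\right)^{2} = \left(\frac{5143}{12}\right)^{2} = \frac{26450449}{144}$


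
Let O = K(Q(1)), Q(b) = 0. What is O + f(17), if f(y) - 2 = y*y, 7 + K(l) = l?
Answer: 284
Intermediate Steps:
K(l) = -7 + l
f(y) = 2 + y² (f(y) = 2 + y*y = 2 + y²)
O = -7 (O = -7 + 0 = -7)
O + f(17) = -7 + (2 + 17²) = -7 + (2 + 289) = -7 + 291 = 284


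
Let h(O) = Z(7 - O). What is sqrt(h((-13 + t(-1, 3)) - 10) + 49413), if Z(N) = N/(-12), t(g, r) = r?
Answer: sqrt(197643)/2 ≈ 222.29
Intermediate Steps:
Z(N) = -N/12 (Z(N) = N*(-1/12) = -N/12)
h(O) = -7/12 + O/12 (h(O) = -(7 - O)/12 = -7/12 + O/12)
sqrt(h((-13 + t(-1, 3)) - 10) + 49413) = sqrt((-7/12 + ((-13 + 3) - 10)/12) + 49413) = sqrt((-7/12 + (-10 - 10)/12) + 49413) = sqrt((-7/12 + (1/12)*(-20)) + 49413) = sqrt((-7/12 - 5/3) + 49413) = sqrt(-9/4 + 49413) = sqrt(197643/4) = sqrt(197643)/2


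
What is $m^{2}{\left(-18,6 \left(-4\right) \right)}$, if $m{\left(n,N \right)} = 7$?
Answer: $49$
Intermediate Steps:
$m^{2}{\left(-18,6 \left(-4\right) \right)} = 7^{2} = 49$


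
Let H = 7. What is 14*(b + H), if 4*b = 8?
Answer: 126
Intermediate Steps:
b = 2 (b = (¼)*8 = 2)
14*(b + H) = 14*(2 + 7) = 14*9 = 126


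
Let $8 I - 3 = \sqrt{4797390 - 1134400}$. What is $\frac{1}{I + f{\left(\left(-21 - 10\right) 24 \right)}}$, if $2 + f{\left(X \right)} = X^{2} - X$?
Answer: $\frac{35473816}{19662365424539} - \frac{8 \sqrt{3662990}}{19662365424539} \approx 1.8034 \cdot 10^{-6}$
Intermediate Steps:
$I = \frac{3}{8} + \frac{\sqrt{3662990}}{8}$ ($I = \frac{3}{8} + \frac{\sqrt{4797390 - 1134400}}{8} = \frac{3}{8} + \frac{\sqrt{3662990}}{8} \approx 239.61$)
$f{\left(X \right)} = -2 + X^{2} - X$ ($f{\left(X \right)} = -2 + \left(X^{2} - X\right) = -2 + X^{2} - X$)
$\frac{1}{I + f{\left(\left(-21 - 10\right) 24 \right)}} = \frac{1}{\left(\frac{3}{8} + \frac{\sqrt{3662990}}{8}\right) - \left(2 - 576 \left(-21 - 10\right)^{2} + \left(-21 - 10\right) 24\right)} = \frac{1}{\left(\frac{3}{8} + \frac{\sqrt{3662990}}{8}\right) - \left(2 - 553536 - 744\right)} = \frac{1}{\left(\frac{3}{8} + \frac{\sqrt{3662990}}{8}\right) - \left(-742 - 553536\right)} = \frac{1}{\left(\frac{3}{8} + \frac{\sqrt{3662990}}{8}\right) + \left(-2 + 553536 + 744\right)} = \frac{1}{\left(\frac{3}{8} + \frac{\sqrt{3662990}}{8}\right) + 554278} = \frac{1}{\frac{4434227}{8} + \frac{\sqrt{3662990}}{8}}$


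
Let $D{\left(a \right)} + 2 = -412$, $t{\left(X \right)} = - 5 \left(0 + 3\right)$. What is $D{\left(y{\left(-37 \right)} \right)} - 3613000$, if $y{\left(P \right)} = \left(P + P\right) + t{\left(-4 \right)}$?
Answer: $-3613414$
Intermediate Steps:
$t{\left(X \right)} = -15$ ($t{\left(X \right)} = \left(-5\right) 3 = -15$)
$y{\left(P \right)} = -15 + 2 P$ ($y{\left(P \right)} = \left(P + P\right) - 15 = 2 P - 15 = -15 + 2 P$)
$D{\left(a \right)} = -414$ ($D{\left(a \right)} = -2 - 412 = -414$)
$D{\left(y{\left(-37 \right)} \right)} - 3613000 = -414 - 3613000 = -3613414$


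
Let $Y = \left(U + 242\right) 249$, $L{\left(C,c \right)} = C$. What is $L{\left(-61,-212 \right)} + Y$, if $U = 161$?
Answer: $100286$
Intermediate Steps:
$Y = 100347$ ($Y = \left(161 + 242\right) 249 = 403 \cdot 249 = 100347$)
$L{\left(-61,-212 \right)} + Y = -61 + 100347 = 100286$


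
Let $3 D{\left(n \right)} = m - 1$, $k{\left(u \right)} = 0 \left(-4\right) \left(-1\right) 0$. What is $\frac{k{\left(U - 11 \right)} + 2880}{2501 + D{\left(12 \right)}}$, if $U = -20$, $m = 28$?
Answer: $\frac{288}{251} \approx 1.1474$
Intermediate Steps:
$k{\left(u \right)} = 0$ ($k{\left(u \right)} = 0 \left(-1\right) 0 = 0 \cdot 0 = 0$)
$D{\left(n \right)} = 9$ ($D{\left(n \right)} = \frac{28 - 1}{3} = \frac{1}{3} \cdot 27 = 9$)
$\frac{k{\left(U - 11 \right)} + 2880}{2501 + D{\left(12 \right)}} = \frac{0 + 2880}{2501 + 9} = \frac{2880}{2510} = 2880 \cdot \frac{1}{2510} = \frac{288}{251}$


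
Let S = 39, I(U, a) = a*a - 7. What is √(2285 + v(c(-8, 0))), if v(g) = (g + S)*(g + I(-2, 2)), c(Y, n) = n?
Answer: 2*√542 ≈ 46.562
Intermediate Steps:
I(U, a) = -7 + a² (I(U, a) = a² - 7 = -7 + a²)
v(g) = (-3 + g)*(39 + g) (v(g) = (g + 39)*(g + (-7 + 2²)) = (39 + g)*(g + (-7 + 4)) = (39 + g)*(g - 3) = (39 + g)*(-3 + g) = (-3 + g)*(39 + g))
√(2285 + v(c(-8, 0))) = √(2285 + (-117 + 0² + 36*0)) = √(2285 + (-117 + 0 + 0)) = √(2285 - 117) = √2168 = 2*√542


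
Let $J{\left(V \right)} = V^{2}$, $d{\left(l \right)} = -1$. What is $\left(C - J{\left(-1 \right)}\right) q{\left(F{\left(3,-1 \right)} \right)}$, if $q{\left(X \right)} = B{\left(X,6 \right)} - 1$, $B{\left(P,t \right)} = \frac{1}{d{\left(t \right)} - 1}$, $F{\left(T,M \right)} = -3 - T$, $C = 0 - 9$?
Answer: $15$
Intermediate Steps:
$C = -9$
$B{\left(P,t \right)} = - \frac{1}{2}$ ($B{\left(P,t \right)} = \frac{1}{-1 - 1} = \frac{1}{-2} = - \frac{1}{2}$)
$q{\left(X \right)} = - \frac{3}{2}$ ($q{\left(X \right)} = - \frac{1}{2} - 1 = - \frac{3}{2}$)
$\left(C - J{\left(-1 \right)}\right) q{\left(F{\left(3,-1 \right)} \right)} = \left(-9 - \left(-1\right)^{2}\right) \left(- \frac{3}{2}\right) = \left(-9 - 1\right) \left(- \frac{3}{2}\right) = \left(-10\right) \left(- \frac{3}{2}\right) = 15$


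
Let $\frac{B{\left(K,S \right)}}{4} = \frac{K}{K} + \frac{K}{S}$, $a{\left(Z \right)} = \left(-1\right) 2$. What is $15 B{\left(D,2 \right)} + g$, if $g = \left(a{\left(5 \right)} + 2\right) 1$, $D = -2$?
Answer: $0$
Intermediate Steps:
$a{\left(Z \right)} = -2$
$B{\left(K,S \right)} = 4 + \frac{4 K}{S}$ ($B{\left(K,S \right)} = 4 \left(\frac{K}{K} + \frac{K}{S}\right) = 4 \left(1 + \frac{K}{S}\right) = 4 + \frac{4 K}{S}$)
$g = 0$ ($g = \left(-2 + 2\right) 1 = 0 \cdot 1 = 0$)
$15 B{\left(D,2 \right)} + g = 15 \left(4 + 4 \left(-2\right) \frac{1}{2}\right) + 0 = 15 \left(4 - 4\right) + 0 = 15 \cdot 0 + 0 = 0 + 0 = 0$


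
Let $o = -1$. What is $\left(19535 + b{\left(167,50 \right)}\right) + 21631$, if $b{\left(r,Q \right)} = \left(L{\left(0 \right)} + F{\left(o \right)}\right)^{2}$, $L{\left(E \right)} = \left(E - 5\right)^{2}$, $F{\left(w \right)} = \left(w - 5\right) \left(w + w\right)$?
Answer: $42535$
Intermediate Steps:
$F{\left(w \right)} = 2 w \left(-5 + w\right)$ ($F{\left(w \right)} = \left(-5 + w\right) 2 w = 2 w \left(-5 + w\right)$)
$L{\left(E \right)} = \left(-5 + E\right)^{2}$
$b{\left(r,Q \right)} = 1369$ ($b{\left(r,Q \right)} = \left(\left(-5 + 0\right)^{2} + 2 \left(-1\right) \left(-5 - 1\right)\right)^{2} = \left(\left(-5\right)^{2} + 2 \left(-1\right) \left(-6\right)\right)^{2} = \left(25 + 12\right)^{2} = 37^{2} = 1369$)
$\left(19535 + b{\left(167,50 \right)}\right) + 21631 = \left(19535 + 1369\right) + 21631 = 20904 + 21631 = 42535$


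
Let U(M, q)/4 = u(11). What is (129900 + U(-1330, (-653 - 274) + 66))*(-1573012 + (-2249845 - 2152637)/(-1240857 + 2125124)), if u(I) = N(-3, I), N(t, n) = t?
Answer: -180669922304655168/884267 ≈ -2.0432e+11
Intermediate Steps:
u(I) = -3
U(M, q) = -12 (U(M, q) = 4*(-3) = -12)
(129900 + U(-1330, (-653 - 274) + 66))*(-1573012 + (-2249845 - 2152637)/(-1240857 + 2125124)) = (129900 - 12)*(-1573012 + (-2249845 - 2152637)/(-1240857 + 2125124)) = 129888*(-1573012 - 4402482/884267) = 129888*(-1390967004686/884267) = -180669922304655168/884267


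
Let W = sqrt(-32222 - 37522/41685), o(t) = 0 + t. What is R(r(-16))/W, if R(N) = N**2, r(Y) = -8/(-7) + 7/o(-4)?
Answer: -289*I*sqrt(13997943803130)/526538944064 ≈ -0.0020535*I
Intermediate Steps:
o(t) = t
r(Y) = -17/28 (r(Y) = -8/(-7) + 7/(-4) = -8*(-1/7) + 7*(-1/4) = 8/7 - 7/4 = -17/28)
W = 2*I*sqrt(13997943803130)/41685 (W = sqrt(-32222 - 37522*1/41685) = sqrt(-32222 - 37522/41685) = sqrt(-1343211592/41685) = 2*I*sqrt(13997943803130)/41685 ≈ 179.51*I)
R(r(-16))/W = (-17/28)**2/((2*I*sqrt(13997943803130)/41685)) = 289*(-I*sqrt(13997943803130)/671605796)/784 = -289*I*sqrt(13997943803130)/526538944064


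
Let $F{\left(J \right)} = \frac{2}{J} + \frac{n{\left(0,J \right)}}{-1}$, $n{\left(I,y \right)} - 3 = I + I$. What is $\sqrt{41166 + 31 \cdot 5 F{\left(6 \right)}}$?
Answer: $\frac{\sqrt{366774}}{3} \approx 201.87$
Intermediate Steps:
$n{\left(I,y \right)} = 3 + 2 I$ ($n{\left(I,y \right)} = 3 + \left(I + I\right) = 3 + 2 I$)
$F{\left(J \right)} = -3 + \frac{2}{J}$ ($F{\left(J \right)} = \frac{2}{J} + \frac{3 + 2 \cdot 0}{-1} = \frac{2}{J} + \left(3 + 0\right) \left(-1\right) = \frac{2}{J} + 3 \left(-1\right) = \frac{2}{J} - 3 = -3 + \frac{2}{J}$)
$\sqrt{41166 + 31 \cdot 5 F{\left(6 \right)}} = \sqrt{41166 + 31 \cdot 5 \left(-3 + \frac{2}{6}\right)} = \sqrt{41166 + 155 \left(-3 + 2 \cdot \frac{1}{6}\right)} = \sqrt{41166 + 155 \left(-3 + \frac{1}{3}\right)} = \sqrt{41166 + 155 \left(- \frac{8}{3}\right)} = \sqrt{41166 - \frac{1240}{3}} = \sqrt{\frac{122258}{3}} = \frac{\sqrt{366774}}{3}$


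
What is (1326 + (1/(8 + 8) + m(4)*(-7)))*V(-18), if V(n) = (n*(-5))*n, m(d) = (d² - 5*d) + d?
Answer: -8592885/4 ≈ -2.1482e+6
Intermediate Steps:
m(d) = d² - 4*d
V(n) = -5*n² (V(n) = (-5*n)*n = -5*n²)
(1326 + (1/(8 + 8) + m(4)*(-7)))*V(-18) = (1326 + (1/(8 + 8) + (4*(-4 + 4))*(-7)))*(-5*(-18)²) = (1326 + (1/16 + (4*0)*(-7)))*(-5*324) = (1326 + (1/16 + 0*(-7)))*(-1620) = (1326 + (1/16 + 0))*(-1620) = (1326 + 1/16)*(-1620) = (21217/16)*(-1620) = -8592885/4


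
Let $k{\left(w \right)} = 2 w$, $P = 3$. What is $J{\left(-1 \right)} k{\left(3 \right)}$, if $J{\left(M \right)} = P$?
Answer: $18$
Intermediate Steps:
$J{\left(M \right)} = 3$
$J{\left(-1 \right)} k{\left(3 \right)} = 3 \cdot 2 \cdot 3 = 3 \cdot 6 = 18$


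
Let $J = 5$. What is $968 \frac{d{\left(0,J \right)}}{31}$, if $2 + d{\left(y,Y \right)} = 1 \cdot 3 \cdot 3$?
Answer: $\frac{6776}{31} \approx 218.58$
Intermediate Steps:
$d{\left(y,Y \right)} = 7$ ($d{\left(y,Y \right)} = -2 + 1 \cdot 3 \cdot 3 = -2 + 3 \cdot 3 = -2 + 9 = 7$)
$968 \frac{d{\left(0,J \right)}}{31} = 968 \cdot \frac{7}{31} = \frac{6776}{31}$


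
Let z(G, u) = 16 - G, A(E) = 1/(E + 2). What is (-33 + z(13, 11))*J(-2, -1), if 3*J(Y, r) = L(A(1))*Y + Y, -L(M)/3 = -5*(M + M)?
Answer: 220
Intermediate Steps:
A(E) = 1/(2 + E)
L(M) = 30*M (L(M) = -(-15)*(M + M) = -(-15)*2*M = -(-30)*M = 30*M)
J(Y, r) = 11*Y/3 (J(Y, r) = ((30/(2 + 1))*Y + Y)/3 = ((30/3)*Y + Y)/3 = ((30*(⅓))*Y + Y)/3 = (10*Y + Y)/3 = (11*Y)/3 = 11*Y/3)
(-33 + z(13, 11))*J(-2, -1) = (-33 + (16 - 1*13))*((11/3)*(-2)) = (-33 + (16 - 13))*(-22/3) = (-33 + 3)*(-22/3) = -30*(-22/3) = 220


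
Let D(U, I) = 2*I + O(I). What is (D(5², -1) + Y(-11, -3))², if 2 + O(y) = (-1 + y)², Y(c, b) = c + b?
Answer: 196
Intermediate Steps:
Y(c, b) = b + c
O(y) = -2 + (-1 + y)²
D(U, I) = -2 + (-1 + I)² + 2*I (D(U, I) = 2*I + (-2 + (-1 + I)²) = -2 + (-1 + I)² + 2*I)
(D(5², -1) + Y(-11, -3))² = ((-1 + (-1)²) + (-3 - 11))² = ((-1 + 1) - 14)² = (0 - 14)² = (-14)² = 196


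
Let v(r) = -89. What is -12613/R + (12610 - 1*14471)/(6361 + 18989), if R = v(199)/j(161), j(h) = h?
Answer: 51477901921/2256150 ≈ 22817.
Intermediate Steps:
R = -89/161 ≈ -0.55280
-12613/R + (12610 - 1*14471)/(6361 + 18989) = -12613/(-89/161) + (12610 - 1*14471)/(6361 + 18989) = -12613*(-161/89) + (12610 - 14471)/25350 = 2030693/89 - 1861*1/25350 = 2030693/89 - 1861/25350 = 51477901921/2256150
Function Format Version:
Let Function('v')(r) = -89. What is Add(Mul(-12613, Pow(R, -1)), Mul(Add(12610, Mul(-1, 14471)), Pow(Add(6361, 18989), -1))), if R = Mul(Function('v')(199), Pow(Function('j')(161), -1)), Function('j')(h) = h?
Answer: Rational(51477901921, 2256150) ≈ 22817.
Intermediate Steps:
R = Rational(-89, 161) (R = Mul(-89, Pow(161, -1)) = Mul(-89, Rational(1, 161)) = Rational(-89, 161) ≈ -0.55280)
Add(Mul(-12613, Pow(R, -1)), Mul(Add(12610, Mul(-1, 14471)), Pow(Add(6361, 18989), -1))) = Add(Mul(-12613, Pow(Rational(-89, 161), -1)), Mul(Add(12610, Mul(-1, 14471)), Pow(Add(6361, 18989), -1))) = Add(Mul(-12613, Rational(-161, 89)), Mul(Add(12610, -14471), Pow(25350, -1))) = Add(Rational(2030693, 89), Mul(-1861, Rational(1, 25350))) = Add(Rational(2030693, 89), Rational(-1861, 25350)) = Rational(51477901921, 2256150)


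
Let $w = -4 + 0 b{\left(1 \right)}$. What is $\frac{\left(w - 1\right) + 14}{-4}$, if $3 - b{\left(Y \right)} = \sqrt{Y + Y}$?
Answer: $- \frac{9}{4} \approx -2.25$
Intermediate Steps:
$b{\left(Y \right)} = 3 - \sqrt{2} \sqrt{Y}$ ($b{\left(Y \right)} = 3 - \sqrt{Y + Y} = 3 - \sqrt{2 Y} = 3 - \sqrt{2} \sqrt{Y}$)
$w = -4$ ($w = -4 + 0 \left(3 - \sqrt{2} \sqrt{1}\right) = -4 + 0 \left(3 - \sqrt{2} \cdot 1\right) = -4 + 0 \left(3 - \sqrt{2}\right) = -4 + 0 = -4$)
$\frac{\left(w - 1\right) + 14}{-4} = \frac{\left(-4 - 1\right) + 14}{-4} = - \frac{-5 + 14}{4} = \left(- \frac{1}{4}\right) 9 = - \frac{9}{4}$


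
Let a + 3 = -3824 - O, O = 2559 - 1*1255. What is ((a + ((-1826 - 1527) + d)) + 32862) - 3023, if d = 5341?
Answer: 26696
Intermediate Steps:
O = 1304 (O = 2559 - 1255 = 1304)
a = -5131 (a = -3 + (-3824 - 1*1304) = -3 + (-3824 - 1304) = -3 - 5128 = -5131)
((a + ((-1826 - 1527) + d)) + 32862) - 3023 = ((-5131 + ((-1826 - 1527) + 5341)) + 32862) - 3023 = ((-5131 + (-3353 + 5341)) + 32862) - 3023 = ((-5131 + 1988) + 32862) - 3023 = (-3143 + 32862) - 3023 = 29719 - 3023 = 26696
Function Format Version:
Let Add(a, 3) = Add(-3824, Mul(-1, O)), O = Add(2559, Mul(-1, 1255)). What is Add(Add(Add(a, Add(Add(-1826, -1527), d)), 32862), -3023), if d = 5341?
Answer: 26696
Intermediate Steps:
O = 1304 (O = Add(2559, -1255) = 1304)
a = -5131 (a = Add(-3, Add(-3824, Mul(-1, 1304))) = Add(-3, Add(-3824, -1304)) = Add(-3, -5128) = -5131)
Add(Add(Add(a, Add(Add(-1826, -1527), d)), 32862), -3023) = Add(Add(Add(-5131, Add(Add(-1826, -1527), 5341)), 32862), -3023) = Add(Add(Add(-5131, Add(-3353, 5341)), 32862), -3023) = Add(Add(Add(-5131, 1988), 32862), -3023) = Add(Add(-3143, 32862), -3023) = Add(29719, -3023) = 26696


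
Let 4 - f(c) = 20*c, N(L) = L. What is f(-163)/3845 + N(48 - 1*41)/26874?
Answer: 87743651/103330530 ≈ 0.84916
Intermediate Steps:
f(c) = 4 - 20*c
f(-163)/3845 + N(48 - 1*41)/26874 = (4 - 20*(-163))/3845 + (48 - 1*41)/26874 = (4 + 3260)*(1/3845) + (48 - 41)*(1/26874) = 3264*(1/3845) + 7*(1/26874) = 3264/3845 + 7/26874 = 87743651/103330530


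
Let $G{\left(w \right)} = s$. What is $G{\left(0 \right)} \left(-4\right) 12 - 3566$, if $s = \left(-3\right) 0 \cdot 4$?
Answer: $-3566$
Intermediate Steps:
$s = 0$ ($s = 0 \cdot 4 = 0$)
$G{\left(w \right)} = 0$
$G{\left(0 \right)} \left(-4\right) 12 - 3566 = 0 \left(-4\right) 12 - 3566 = 0 \cdot 12 - 3566 = 0 - 3566 = -3566$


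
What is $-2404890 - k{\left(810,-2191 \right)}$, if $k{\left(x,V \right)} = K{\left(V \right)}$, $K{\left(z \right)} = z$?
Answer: $-2402699$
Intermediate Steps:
$k{\left(x,V \right)} = V$
$-2404890 - k{\left(810,-2191 \right)} = -2404890 - -2191 = -2404890 + 2191 = -2402699$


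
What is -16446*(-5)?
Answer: 82230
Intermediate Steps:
-16446*(-5) = -8223*(-10) = 82230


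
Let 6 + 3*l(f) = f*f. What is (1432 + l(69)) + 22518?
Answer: 25535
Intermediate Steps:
l(f) = -2 + f**2/3 (l(f) = -2 + (f*f)/3 = -2 + f**2/3)
(1432 + l(69)) + 22518 = (1432 + (-2 + (1/3)*69**2)) + 22518 = (1432 + (-2 + (1/3)*4761)) + 22518 = (1432 + (-2 + 1587)) + 22518 = (1432 + 1585) + 22518 = 3017 + 22518 = 25535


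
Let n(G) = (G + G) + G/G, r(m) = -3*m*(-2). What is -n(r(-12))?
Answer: 143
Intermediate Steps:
r(m) = 6*m
n(G) = 1 + 2*G (n(G) = 2*G + 1 = 1 + 2*G)
-n(r(-12)) = -(1 + 2*(6*(-12))) = -(1 + 2*(-72)) = -(1 - 144) = -1*(-143) = 143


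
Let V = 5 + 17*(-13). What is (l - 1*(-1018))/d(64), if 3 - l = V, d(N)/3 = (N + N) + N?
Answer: 1237/576 ≈ 2.1476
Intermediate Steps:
d(N) = 9*N (d(N) = 3*((N + N) + N) = 3*(2*N + N) = 3*(3*N) = 9*N)
V = -216 (V = 5 - 221 = -216)
l = 219 (l = 3 - 1*(-216) = 3 + 216 = 219)
(l - 1*(-1018))/d(64) = (219 - 1*(-1018))/((9*64)) = (219 + 1018)/576 = 1237*(1/576) = 1237/576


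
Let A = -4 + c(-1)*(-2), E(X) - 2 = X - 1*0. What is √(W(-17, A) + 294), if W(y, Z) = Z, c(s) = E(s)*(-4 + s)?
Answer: 10*√3 ≈ 17.320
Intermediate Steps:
E(X) = 2 + X (E(X) = 2 + (X - 1*0) = 2 + (X + 0) = 2 + X)
c(s) = (-4 + s)*(2 + s) (c(s) = (2 + s)*(-4 + s) = (-4 + s)*(2 + s))
A = 6 (A = -4 + ((-4 - 1)*(2 - 1))*(-2) = -4 - 5*1*(-2) = -4 - 5*(-2) = -4 + 10 = 6)
√(W(-17, A) + 294) = √(6 + 294) = √300 = 10*√3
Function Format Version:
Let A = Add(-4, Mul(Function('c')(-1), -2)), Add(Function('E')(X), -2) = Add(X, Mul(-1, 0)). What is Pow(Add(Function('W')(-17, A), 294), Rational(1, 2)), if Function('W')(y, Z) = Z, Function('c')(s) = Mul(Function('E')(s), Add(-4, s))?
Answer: Mul(10, Pow(3, Rational(1, 2))) ≈ 17.320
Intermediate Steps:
Function('E')(X) = Add(2, X) (Function('E')(X) = Add(2, Add(X, Mul(-1, 0))) = Add(2, Add(X, 0)) = Add(2, X))
Function('c')(s) = Mul(Add(-4, s), Add(2, s)) (Function('c')(s) = Mul(Add(2, s), Add(-4, s)) = Mul(Add(-4, s), Add(2, s)))
A = 6 (A = Add(-4, Mul(Mul(Add(-4, -1), Add(2, -1)), -2)) = Add(-4, Mul(Mul(-5, 1), -2)) = Add(-4, Mul(-5, -2)) = Add(-4, 10) = 6)
Pow(Add(Function('W')(-17, A), 294), Rational(1, 2)) = Pow(Add(6, 294), Rational(1, 2)) = Pow(300, Rational(1, 2)) = Mul(10, Pow(3, Rational(1, 2)))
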